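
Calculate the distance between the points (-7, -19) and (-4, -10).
Using the distance formula: d = sqrt((x₂-x₁)² + (y₂-y₁)²)
dx = (-4) - (-7) = 3
dy = (-10) - (-19) = 9
d = sqrt(3² + 9²) = sqrt(9 + 81) = sqrt(90) = 9.49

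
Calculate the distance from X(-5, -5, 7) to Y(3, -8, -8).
d = √[(8)² + (-3)² + (-15)²] = √298 = 17.26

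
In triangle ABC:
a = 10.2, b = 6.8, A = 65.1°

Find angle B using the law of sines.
sin(B)/b = sin(A)/a
sin(B) = b·sin(A)/a = 6.8·sin(65.1°)/10.2 = 0.604696
B = arcsin(0.604696) = 37.21°  (b ≤ a, so B ≤ A and the acute solution is unique)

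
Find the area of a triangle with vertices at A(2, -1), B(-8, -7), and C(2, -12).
Using the coordinate formula: Area = (1/2)|x₁(y₂-y₃) + x₂(y₃-y₁) + x₃(y₁-y₂)|
Area = (1/2)|2((-7)-(-12)) + (-8)((-12)-(-1)) + 2((-1)-(-7))|
Area = (1/2)|2*5 + (-8)*(-11) + 2*6|
Area = (1/2)|10 + 88 + 12|
Area = (1/2)*110 = 55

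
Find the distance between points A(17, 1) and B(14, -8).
Using the distance formula: d = sqrt((x₂-x₁)² + (y₂-y₁)²)
dx = 14 - 17 = -3
dy = (-8) - 1 = -9
d = sqrt((-3)² + (-9)²) = sqrt(9 + 81) = sqrt(90) = 9.49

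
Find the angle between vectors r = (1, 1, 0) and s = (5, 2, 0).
r·s = 7, |r|² = 2, |s|² = 29
cos θ = 7/√58 ≈ 0.9191
θ ≈ 23.2°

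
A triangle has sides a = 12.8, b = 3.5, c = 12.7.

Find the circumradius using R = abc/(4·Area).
s = (a+b+c)/2 = 14.5
Area = √(s(s-a)(s-b)(s-c)) = √(14.5·1.7·11·1.8) = 22.0923
R = abc/(4·Area) = (12.8·3.5·12.7)/(4·22.0923) = 568.96/88.3692 = 6.438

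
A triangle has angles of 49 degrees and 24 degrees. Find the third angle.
Sum of angles in a triangle = 180 degrees
Third angle = 180 - 49 - 24
Third angle = 107 degrees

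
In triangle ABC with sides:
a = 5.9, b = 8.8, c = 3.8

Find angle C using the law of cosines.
cos(C) = (a² + b² - c²)/(2ab)
cos(C) = (5.9² + 8.8² - 3.8²)/(2·5.9·8.8) = 97.81/103.84 = 0.941930
C = arccos(0.941930) = 19.62°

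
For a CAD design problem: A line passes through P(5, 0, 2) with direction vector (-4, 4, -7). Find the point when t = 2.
P(2) = (5 + (-4)(2), 0 + 4(2), 2 + (-7)(2)) = (-3, 8, -12)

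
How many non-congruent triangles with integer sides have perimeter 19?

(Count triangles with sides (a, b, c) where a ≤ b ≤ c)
With a ≤ b ≤ c and a + b + c = 19, the triangle inequality a + b > c gives c < 19/2, so c ≤ 9.
Iterate a from 1 to ⌊p/3⌋ = 6; for each a, b ranges from a to ⌊(p−a)/2⌋ with c = p − a − b, keeping only c ≥ b.
Triples: (1, 9, 9), (2, 8, 9), (3, 7, 9), …
Count = 10 triangles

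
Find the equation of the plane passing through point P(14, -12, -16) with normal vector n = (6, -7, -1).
d = n·P = (6)(14) + (-7)(-12) + (-1)(-16) = 184
Plane: 6x - 7y - z = 184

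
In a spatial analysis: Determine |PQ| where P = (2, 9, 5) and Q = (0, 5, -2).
d = √[(-2)² + (-4)² + (-7)²] = √69 = 8.307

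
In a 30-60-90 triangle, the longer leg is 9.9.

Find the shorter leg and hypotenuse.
In a 30-60-90 triangle, sides are in ratio 1 : √3 : 2.
Long leg = short leg·√3  →  short leg = 9.9/√3 = 5.716
Hypotenuse = 2·(short leg) = 2·9.9/√3 = 11.43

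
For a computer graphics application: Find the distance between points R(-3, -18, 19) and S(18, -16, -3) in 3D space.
d = √[(21)² + (2)² + (-22)²] = √929 = 30.48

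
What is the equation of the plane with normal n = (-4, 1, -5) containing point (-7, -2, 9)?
d = n·P = (-4)(-7) + (1)(-2) + (-5)(9) = -19
Plane: -4x + y - 5z = -19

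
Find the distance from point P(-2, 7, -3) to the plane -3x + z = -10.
d = |(-3)(-2) + 0(7) + 1(-3) - (-10)| / √((-3)² + 0² + 1²) = 13/√10 = 4.111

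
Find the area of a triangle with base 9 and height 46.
Area = (1/2) * base * height
Area = (1/2) * 9 * 46
Area = 207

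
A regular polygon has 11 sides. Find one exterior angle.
Exterior angle of a regular n-gon = 360/n
Exterior angle = 360/11
Exterior angle = 32.73 degrees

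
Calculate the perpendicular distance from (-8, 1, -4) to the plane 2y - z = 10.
d = |0(-8) + 2(1) + (-1)(-4) - (10)| / √(0² + 2² + (-1)²) = 4/√5 = 1.789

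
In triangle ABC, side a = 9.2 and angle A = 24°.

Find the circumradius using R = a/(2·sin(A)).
R = a/(2·sin(A)) = 9.2/(2·sin(24°))
R = 9.2/(2·0.406737) = 9.2/0.813473 = 11.31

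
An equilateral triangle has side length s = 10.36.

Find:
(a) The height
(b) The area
(a) Height h = s·√3/2 = 10.36·√3/2 = 8.972
(b) Area = (√3/4)·s² = (√3/4)·10.36² = (√3/4)·107.33 = 46.48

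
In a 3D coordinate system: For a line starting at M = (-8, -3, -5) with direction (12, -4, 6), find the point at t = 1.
P(1) = (-8 + 12(1), -3 + (-4)(1), -5 + 6(1)) = (4, -7, 1)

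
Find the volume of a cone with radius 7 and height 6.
Volume = (1/3) * pi * r² * h
Volume = (1/3) * pi * 7² * 6
Volume = (1/3) * pi * 49 * 6
Volume = (1/3) * pi * 294
Volume = 307.88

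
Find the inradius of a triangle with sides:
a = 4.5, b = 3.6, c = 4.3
s = (a+b+c)/2 = (4.5+3.6+4.3)/2 = 6.2
Area = √(s(s-a)(s-b)(s-c)) = √(6.2·1.7·2.6·1.9) = 7.21579
r = Area/s = 7.21579/6.2 = 1.164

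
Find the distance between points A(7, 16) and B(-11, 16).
Using the distance formula: d = sqrt((x₂-x₁)² + (y₂-y₁)²)
dx = (-11) - 7 = -18
dy = 16 - 16 = 0
d = sqrt((-18)² + 0²) = sqrt(324 + 0) = sqrt(324) = 18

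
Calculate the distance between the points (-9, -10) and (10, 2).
Using the distance formula: d = sqrt((x₂-x₁)² + (y₂-y₁)²)
dx = 10 - (-9) = 19
dy = 2 - (-10) = 12
d = sqrt(19² + 12²) = sqrt(361 + 144) = sqrt(505) = 22.47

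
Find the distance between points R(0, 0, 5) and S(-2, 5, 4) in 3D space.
d = √[(-2)² + (5)² + (-1)²] = √30 = 5.477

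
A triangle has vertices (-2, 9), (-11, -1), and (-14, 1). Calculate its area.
Using the coordinate formula: Area = (1/2)|x₁(y₂-y₃) + x₂(y₃-y₁) + x₃(y₁-y₂)|
Area = (1/2)|(-2)((-1)-1) + (-11)(1-9) + (-14)(9-(-1))|
Area = (1/2)|(-2)*(-2) + (-11)*(-8) + (-14)*10|
Area = (1/2)|4 + 88 + (-140)|
Area = (1/2)*48 = 24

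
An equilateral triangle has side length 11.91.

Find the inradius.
For an equilateral triangle, r = s/(2√3) where s is the side.
r = 11.91/(2√3) = 11.91/3.464102 = 3.438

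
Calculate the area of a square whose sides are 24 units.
Area = s²
Area = 24²
Area = 576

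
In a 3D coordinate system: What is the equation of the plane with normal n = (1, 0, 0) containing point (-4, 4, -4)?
d = n·P = (1)(-4) + (0)(4) + (0)(-4) = -4
Plane: x = -4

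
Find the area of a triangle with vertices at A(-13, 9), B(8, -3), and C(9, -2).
Using the coordinate formula: Area = (1/2)|x₁(y₂-y₃) + x₂(y₃-y₁) + x₃(y₁-y₂)|
Area = (1/2)|(-13)((-3)-(-2)) + 8((-2)-9) + 9(9-(-3))|
Area = (1/2)|(-13)*(-1) + 8*(-11) + 9*12|
Area = (1/2)|13 + (-88) + 108|
Area = (1/2)*33 = 16.50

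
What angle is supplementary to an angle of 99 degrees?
Supplementary angles sum to 180 degrees.
Other angle = 180 - 99
Other angle = 81 degrees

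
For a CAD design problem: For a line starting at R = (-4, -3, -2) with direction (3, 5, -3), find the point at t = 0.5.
P(0.5) = (-4 + 3(0.5), -3 + 5(0.5), -2 + (-3)(0.5)) = (-2.5, -0.5, -3.5)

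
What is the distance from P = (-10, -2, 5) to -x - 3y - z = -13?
d = |(-1)(-10) + (-3)(-2) + (-1)(5) - (-13)| / √((-1)² + (-3)² + (-1)²) = 24/√11 = 7.236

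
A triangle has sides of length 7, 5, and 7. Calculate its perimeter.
Perimeter = sum of all sides
Perimeter = 7 + 5 + 7
Perimeter = 19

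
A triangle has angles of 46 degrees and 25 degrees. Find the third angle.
Sum of angles in a triangle = 180 degrees
Third angle = 180 - 46 - 25
Third angle = 109 degrees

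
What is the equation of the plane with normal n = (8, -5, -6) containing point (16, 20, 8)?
d = n·P = (8)(16) + (-5)(20) + (-6)(8) = -20
Plane: 8x - 5y - 6z = -20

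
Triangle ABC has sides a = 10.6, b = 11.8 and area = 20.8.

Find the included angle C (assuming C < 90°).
Area = ½ab·sin(C)  →  sin(C) = 2·Area/(ab)
sin(C) = 2·20.8/(10.6·11.8) = 0.332587
C = arcsin(0.332587) = 19.43°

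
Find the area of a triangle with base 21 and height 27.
Area = (1/2) * base * height
Area = (1/2) * 21 * 27
Area = 283.50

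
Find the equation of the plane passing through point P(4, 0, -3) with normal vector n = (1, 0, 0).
d = n·P = (1)(4) + (0)(0) + (0)(-3) = 4
Plane: x = 4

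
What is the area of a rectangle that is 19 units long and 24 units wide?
Area = length * width
Area = 19 * 24
Area = 456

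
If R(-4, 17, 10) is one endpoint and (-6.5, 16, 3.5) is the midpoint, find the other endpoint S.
S = (2×(-6.5) - (-4), 2×16 - 17, 2×3.5 - 10) = (-9, 15, -3)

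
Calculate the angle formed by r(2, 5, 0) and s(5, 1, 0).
r·s = 15, |r|² = 29, |s|² = 26
cos θ = 15/√754 ≈ 0.5463
θ ≈ 56.89°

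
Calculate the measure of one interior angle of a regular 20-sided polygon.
Interior angle of a regular n-gon = (n-2)*180/n
Interior angle = (20-2)*180/20
Interior angle = 18*180/20
Interior angle = 3240/20
Interior angle = 162 degrees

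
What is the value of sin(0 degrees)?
sin(0 degrees) = 0
Decimal approximation: 0.0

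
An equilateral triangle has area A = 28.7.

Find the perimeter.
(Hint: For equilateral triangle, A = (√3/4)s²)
A = (√3/4)s²  →  s² = 4A/√3 = 4·28.7/√3 = 66.2798
s = 8.14124
Perimeter = 3s = 24.42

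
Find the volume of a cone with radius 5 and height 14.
Volume = (1/3) * pi * r² * h
Volume = (1/3) * pi * 5² * 14
Volume = (1/3) * pi * 25 * 14
Volume = (1/3) * pi * 350
Volume = 366.52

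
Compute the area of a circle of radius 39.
Area = pi * r²
Area = pi * 39²
Area = pi * 1521
Area = 4778.36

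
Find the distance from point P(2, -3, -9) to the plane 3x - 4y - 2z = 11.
d = |3(2) + (-4)(-3) + (-2)(-9) - (11)| / √(3² + (-4)² + (-2)²) = 25/√29 = 4.642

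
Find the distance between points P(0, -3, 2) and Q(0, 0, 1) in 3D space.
d = √[(0)² + (3)² + (-1)²] = √10 = 3.162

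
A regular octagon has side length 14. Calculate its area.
For a regular 8-gon with side length s = 14:
Apothem a = s / (2*tan(pi/8)) = 14 / (2*tan(pi/8)) ≈ 16.8995
Perimeter P = 8 * 14 = 112
Area = (1/2) * P * a = (1/2) * 112 * 16.8995 = 946.37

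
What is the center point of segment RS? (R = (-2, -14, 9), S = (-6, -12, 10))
Midpoint = ((-2-6)/2, (-14-12)/2, (9+10)/2) = (-4, -13, 9.5)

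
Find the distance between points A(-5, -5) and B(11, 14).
Using the distance formula: d = sqrt((x₂-x₁)² + (y₂-y₁)²)
dx = 11 - (-5) = 16
dy = 14 - (-5) = 19
d = sqrt(16² + 19²) = sqrt(256 + 361) = sqrt(617) = 24.84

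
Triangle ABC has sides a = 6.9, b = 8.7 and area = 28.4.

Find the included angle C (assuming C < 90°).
Area = ½ab·sin(C)  →  sin(C) = 2·Area/(ab)
sin(C) = 2·28.4/(6.9·8.7) = 0.946194
C = arcsin(0.946194) = 71.12°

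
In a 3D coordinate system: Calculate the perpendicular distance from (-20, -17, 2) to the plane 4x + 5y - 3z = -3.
d = |4(-20) + 5(-17) + (-3)(2) - (-3)| / √(4² + 5² + (-3)²) = 168/√50 = 23.76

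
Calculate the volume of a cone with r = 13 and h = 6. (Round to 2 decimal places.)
Volume = (1/3) * pi * r² * h
Volume = (1/3) * pi * 13² * 6
Volume = (1/3) * pi * 169 * 6
Volume = (1/3) * pi * 1014
Volume = 1061.86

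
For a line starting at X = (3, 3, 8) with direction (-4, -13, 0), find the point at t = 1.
P(1) = (3 + (-4)(1), 3 + (-13)(1), 8 + 0(1)) = (-1, -10, 8)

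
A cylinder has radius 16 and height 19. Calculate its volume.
Volume = pi * r² * h
Volume = pi * 16² * 19
Volume = pi * 256 * 19
Volume = pi * 4864
Volume = 15280.71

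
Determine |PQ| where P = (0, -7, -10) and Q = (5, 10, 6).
d = √[(5)² + (17)² + (16)²] = √570 = 23.87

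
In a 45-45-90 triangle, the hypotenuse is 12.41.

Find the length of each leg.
In a 45-45-90 triangle, hypotenuse = leg·√2  →  leg = hypotenuse/√2
leg = 12.41/√2 = 8.775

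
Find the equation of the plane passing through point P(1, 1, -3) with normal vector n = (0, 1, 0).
d = n·P = (0)(1) + (1)(1) + (0)(-3) = 1
Plane: y = 1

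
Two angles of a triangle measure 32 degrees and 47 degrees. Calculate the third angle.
Sum of angles in a triangle = 180 degrees
Third angle = 180 - 32 - 47
Third angle = 101 degrees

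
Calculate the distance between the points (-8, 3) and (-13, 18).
Using the distance formula: d = sqrt((x₂-x₁)² + (y₂-y₁)²)
dx = (-13) - (-8) = -5
dy = 18 - 3 = 15
d = sqrt((-5)² + 15²) = sqrt(25 + 225) = sqrt(250) = 15.81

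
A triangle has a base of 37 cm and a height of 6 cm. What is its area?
Area = (1/2) * base * height
Area = (1/2) * 37 * 6
Area = 111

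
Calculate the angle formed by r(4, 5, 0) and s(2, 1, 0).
r·s = 13, |r|² = 41, |s|² = 5
cos θ = 13/√205 ≈ 0.908
θ ≈ 24.78°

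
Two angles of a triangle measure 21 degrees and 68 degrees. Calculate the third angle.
Sum of angles in a triangle = 180 degrees
Third angle = 180 - 21 - 68
Third angle = 91 degrees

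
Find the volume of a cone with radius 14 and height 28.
Volume = (1/3) * pi * r² * h
Volume = (1/3) * pi * 14² * 28
Volume = (1/3) * pi * 196 * 28
Volume = (1/3) * pi * 5488
Volume = 5747.02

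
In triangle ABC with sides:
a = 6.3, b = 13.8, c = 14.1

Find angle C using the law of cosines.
cos(C) = (a² + b² - c²)/(2ab)
cos(C) = (6.3² + 13.8² - 14.1²)/(2·6.3·13.8) = 31.32/173.88 = 0.180124
C = arccos(0.180124) = 79.62°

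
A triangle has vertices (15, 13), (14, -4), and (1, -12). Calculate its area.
Using the coordinate formula: Area = (1/2)|x₁(y₂-y₃) + x₂(y₃-y₁) + x₃(y₁-y₂)|
Area = (1/2)|15((-4)-(-12)) + 14((-12)-13) + 1(13-(-4))|
Area = (1/2)|15*8 + 14*(-25) + 1*17|
Area = (1/2)|120 + (-350) + 17|
Area = (1/2)*213 = 106.50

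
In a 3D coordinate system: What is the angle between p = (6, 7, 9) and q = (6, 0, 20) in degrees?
p·q = 216, |p|² = 166, |q|² = 436
cos θ = 216/√72376 ≈ 0.8029
θ ≈ 36.59°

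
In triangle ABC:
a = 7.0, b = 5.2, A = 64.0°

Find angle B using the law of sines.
sin(B)/b = sin(A)/a
sin(B) = b·sin(A)/a = 5.2·sin(64.0°)/7.0 = 0.667676
B = arcsin(0.667676) = 41.89°  (b ≤ a, so B ≤ A and the acute solution is unique)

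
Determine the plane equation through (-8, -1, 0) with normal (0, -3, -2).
d = n·P = (0)(-8) + (-3)(-1) + (-2)(0) = 3
Plane: -3y - 2z = 3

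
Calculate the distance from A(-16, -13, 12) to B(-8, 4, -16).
d = √[(8)² + (17)² + (-28)²] = √1137 = 33.72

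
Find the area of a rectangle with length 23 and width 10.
Area = length * width
Area = 23 * 10
Area = 230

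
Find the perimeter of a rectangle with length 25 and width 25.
Perimeter = 2 * (length + width)
Perimeter = 2 * (25 + 25)
Perimeter = 2 * 50
Perimeter = 100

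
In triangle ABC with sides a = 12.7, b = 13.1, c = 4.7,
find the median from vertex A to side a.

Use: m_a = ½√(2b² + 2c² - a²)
m_a = ½√(2·13.1² + 2·4.7² - 12.7²)
m_a = ½√(343.22 + 44.18 - 161.29) = ½√226.11 = 7.518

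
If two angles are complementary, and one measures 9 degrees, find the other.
Complementary angles sum to 90 degrees.
Other angle = 90 - 9
Other angle = 81 degrees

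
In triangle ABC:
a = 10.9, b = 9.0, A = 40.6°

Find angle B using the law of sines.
sin(B)/b = sin(A)/a
sin(B) = b·sin(A)/a = 9.0·sin(40.6°)/10.9 = 0.537337
B = arcsin(0.537337) = 32.5°  (b ≤ a, so B ≤ A and the acute solution is unique)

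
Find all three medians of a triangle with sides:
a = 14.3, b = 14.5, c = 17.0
Using m_x = ½√(2y² + 2z² - x²):
m_a = ½√(2·14.5² + 2·17.0² - 14.3²) = ½√794.01 = 14.09
m_b = ½√(2·14.3² + 2·17.0² - 14.5²) = ½√776.73 = 13.93
m_c = ½√(2·14.3² + 2·14.5² - 17.0²) = ½√540.48 = 11.62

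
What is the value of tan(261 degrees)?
tan(261 degrees) = 6.3138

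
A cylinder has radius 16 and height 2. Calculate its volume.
Volume = pi * r² * h
Volume = pi * 16² * 2
Volume = pi * 256 * 2
Volume = pi * 512
Volume = 1608.50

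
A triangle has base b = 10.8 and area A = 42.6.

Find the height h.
A = ½bh  →  h = 2A/b
h = 2·42.6/10.8 = 7.889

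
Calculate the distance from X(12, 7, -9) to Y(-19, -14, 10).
d = √[(-31)² + (-21)² + (19)²] = √1763 = 41.99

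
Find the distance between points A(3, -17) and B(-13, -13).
Using the distance formula: d = sqrt((x₂-x₁)² + (y₂-y₁)²)
dx = (-13) - 3 = -16
dy = (-13) - (-17) = 4
d = sqrt((-16)² + 4²) = sqrt(256 + 16) = sqrt(272) = 16.49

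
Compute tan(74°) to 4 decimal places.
tan(74 degrees) = 3.4874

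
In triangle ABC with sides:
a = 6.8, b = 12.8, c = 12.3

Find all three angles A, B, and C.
By the law of cosines:
cos(A) = (b² + c² - a²)/(2bc) = 0.853944  →  A = 31.36°
cos(B) = (a² + c² - b²)/(2ac) = 0.201399  →  B = 78.38°
cos(C) = (a² + b² - c²)/(2ab) = 0.337718  →  C = 70.26°
Check: A + B + C = 180.0° ✓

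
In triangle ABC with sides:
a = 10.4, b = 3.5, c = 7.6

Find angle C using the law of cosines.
cos(C) = (a² + b² - c²)/(2ab)
cos(C) = (10.4² + 3.5² - 7.6²)/(2·10.4·3.5) = 62.65/72.8 = 0.860577
C = arccos(0.860577) = 30.62°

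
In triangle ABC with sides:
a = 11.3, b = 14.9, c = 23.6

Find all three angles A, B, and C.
By the law of cosines:
cos(A) = (b² + c² - a²)/(2bc) = 0.926061  →  A = 22.17°
cos(B) = (a² + c² - b²)/(2ac) = 0.867407  →  B = 29.84°
cos(C) = (a² + b² - c²)/(2ab) = -0.615490  →  C = 128°
Check: A + B + C = 180.0° ✓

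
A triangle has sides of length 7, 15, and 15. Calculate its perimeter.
Perimeter = sum of all sides
Perimeter = 7 + 15 + 15
Perimeter = 37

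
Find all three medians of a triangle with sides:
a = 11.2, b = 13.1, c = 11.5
Using m_x = ½√(2y² + 2z² - x²):
m_a = ½√(2·13.1² + 2·11.5² - 11.2²) = ½√482.28 = 10.98
m_b = ½√(2·11.2² + 2·11.5² - 13.1²) = ½√343.77 = 9.271
m_c = ½√(2·11.2² + 2·13.1² - 11.5²) = ½√461.85 = 10.75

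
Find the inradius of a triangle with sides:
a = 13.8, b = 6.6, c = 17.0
s = (a+b+c)/2 = (13.8+6.6+17.0)/2 = 18.7
Area = √(s(s-a)(s-b)(s-c)) = √(18.7·4.9·12.1·1.7) = 43.4146
r = Area/s = 43.4146/18.7 = 2.322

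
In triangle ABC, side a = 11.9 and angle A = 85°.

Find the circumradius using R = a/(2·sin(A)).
R = a/(2·sin(A)) = 11.9/(2·sin(85°))
R = 11.9/(2·0.996195) = 11.9/1.992389 = 5.973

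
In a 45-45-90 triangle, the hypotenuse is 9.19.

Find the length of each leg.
In a 45-45-90 triangle, hypotenuse = leg·√2  →  leg = hypotenuse/√2
leg = 9.19/√2 = 6.498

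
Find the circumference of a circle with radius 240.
Circumference = 2 * pi * r
Circumference = 2 * pi * 240
Circumference = 1507.96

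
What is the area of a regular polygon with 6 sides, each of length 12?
For a regular 6-gon with side length s = 12:
Apothem a = s / (2*tan(pi/6)) = 12 / (2*tan(pi/6)) ≈ 10.3923
Perimeter P = 6 * 12 = 72
Area = (1/2) * P * a = (1/2) * 72 * 10.3923 = 374.12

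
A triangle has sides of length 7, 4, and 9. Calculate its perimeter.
Perimeter = sum of all sides
Perimeter = 7 + 4 + 9
Perimeter = 20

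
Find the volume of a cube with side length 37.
Volume = s³
Volume = 37³
Volume = 50653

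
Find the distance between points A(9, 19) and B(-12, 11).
Using the distance formula: d = sqrt((x₂-x₁)² + (y₂-y₁)²)
dx = (-12) - 9 = -21
dy = 11 - 19 = -8
d = sqrt((-21)² + (-8)²) = sqrt(441 + 64) = sqrt(505) = 22.47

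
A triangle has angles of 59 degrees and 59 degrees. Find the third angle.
Sum of angles in a triangle = 180 degrees
Third angle = 180 - 59 - 59
Third angle = 62 degrees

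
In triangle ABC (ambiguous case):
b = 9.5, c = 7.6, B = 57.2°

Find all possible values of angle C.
sin(C)/c = sin(B)/b  →  sin(C) = c·sin(B)/b = 7.6·sin(57.2°)/9.5 = 0.672453
C₁ = arcsin(0.672453) = 42.26°,  C₂ = 180° - C₁ = 137.74°
Check C₂: A = 180° - 57.2° - 137.74° = -14.94° ≤ 0, rejected
C = 42.26° (one solution)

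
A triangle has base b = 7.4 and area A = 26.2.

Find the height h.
A = ½bh  →  h = 2A/b
h = 2·26.2/7.4 = 7.081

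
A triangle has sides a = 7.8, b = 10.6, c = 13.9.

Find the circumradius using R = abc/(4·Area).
s = (a+b+c)/2 = 16.15
Area = √(s(s-a)(s-b)(s-c)) = √(16.15·8.35·5.55·2.25) = 41.0362
R = abc/(4·Area) = (7.8·10.6·13.9)/(4·41.0362) = 1149.252/164.1448 = 7.001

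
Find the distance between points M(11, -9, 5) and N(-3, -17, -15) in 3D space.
d = √[(-14)² + (-8)² + (-20)²] = √660 = 25.69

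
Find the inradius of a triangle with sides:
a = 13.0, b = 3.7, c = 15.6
s = (a+b+c)/2 = (13.0+3.7+15.6)/2 = 16.15
Area = √(s(s-a)(s-b)(s-c)) = √(16.15·3.15·12.45·0.55) = 18.6641
r = Area/s = 18.6641/16.15 = 1.156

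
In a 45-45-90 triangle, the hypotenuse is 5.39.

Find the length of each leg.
In a 45-45-90 triangle, hypotenuse = leg·√2  →  leg = hypotenuse/√2
leg = 5.39/√2 = 3.811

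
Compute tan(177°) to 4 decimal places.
tan(177 degrees) = -0.0524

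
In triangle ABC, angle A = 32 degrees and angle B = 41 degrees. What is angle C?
Sum of angles in a triangle = 180 degrees
Third angle = 180 - 32 - 41
Third angle = 107 degrees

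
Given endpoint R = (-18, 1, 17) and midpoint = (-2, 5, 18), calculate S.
S = (2×(-2) - (-18), 2×5 - 1, 2×18 - 17) = (14, 9, 19)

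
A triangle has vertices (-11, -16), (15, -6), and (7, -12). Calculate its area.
Using the coordinate formula: Area = (1/2)|x₁(y₂-y₃) + x₂(y₃-y₁) + x₃(y₁-y₂)|
Area = (1/2)|(-11)((-6)-(-12)) + 15((-12)-(-16)) + 7((-16)-(-6))|
Area = (1/2)|(-11)*6 + 15*4 + 7*(-10)|
Area = (1/2)|(-66) + 60 + (-70)|
Area = (1/2)*76 = 38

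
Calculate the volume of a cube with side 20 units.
Volume = s³
Volume = 20³
Volume = 8000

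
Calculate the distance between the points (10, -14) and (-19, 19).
Using the distance formula: d = sqrt((x₂-x₁)² + (y₂-y₁)²)
dx = (-19) - 10 = -29
dy = 19 - (-14) = 33
d = sqrt((-29)² + 33²) = sqrt(841 + 1089) = sqrt(1930) = 43.93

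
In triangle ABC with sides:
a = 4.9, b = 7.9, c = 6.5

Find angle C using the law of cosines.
cos(C) = (a² + b² - c²)/(2ab)
cos(C) = (4.9² + 7.9² - 6.5²)/(2·4.9·7.9) = 44.17/77.42 = 0.570524
C = arccos(0.570524) = 55.21°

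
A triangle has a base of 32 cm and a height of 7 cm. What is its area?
Area = (1/2) * base * height
Area = (1/2) * 32 * 7
Area = 112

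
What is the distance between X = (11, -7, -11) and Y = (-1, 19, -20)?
d = √[(-12)² + (26)² + (-9)²] = √901 = 30.02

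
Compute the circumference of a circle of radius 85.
Circumference = 2 * pi * r
Circumference = 2 * pi * 85
Circumference = 534.07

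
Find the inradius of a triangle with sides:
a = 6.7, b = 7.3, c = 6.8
s = (a+b+c)/2 = (6.7+7.3+6.8)/2 = 10.4
Area = √(s(s-a)(s-b)(s-c)) = √(10.4·3.7·3.1·3.6) = 20.7229
r = Area/s = 20.7229/10.4 = 1.993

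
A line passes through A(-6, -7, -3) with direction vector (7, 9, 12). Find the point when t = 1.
P(1) = (-6 + 7(1), -7 + 9(1), -3 + 12(1)) = (1, 2, 9)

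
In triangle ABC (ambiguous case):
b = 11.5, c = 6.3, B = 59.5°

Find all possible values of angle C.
sin(C)/c = sin(B)/b  →  sin(C) = c·sin(B)/b = 6.3·sin(59.5°)/11.5 = 0.472023
C₁ = arcsin(0.472023) = 28.17°,  C₂ = 180° - C₁ = 151.83°
Check C₂: A = 180° - 59.5° - 151.83° = -31.33° ≤ 0, rejected
C = 28.17° (one solution)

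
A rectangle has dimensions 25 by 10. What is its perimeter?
Perimeter = 2 * (length + width)
Perimeter = 2 * (25 + 10)
Perimeter = 2 * 35
Perimeter = 70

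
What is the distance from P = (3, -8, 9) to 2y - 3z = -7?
d = |0(3) + 2(-8) + (-3)(9) - (-7)| / √(0² + 2² + (-3)²) = 36/√13 = 9.985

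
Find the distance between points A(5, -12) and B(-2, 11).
Using the distance formula: d = sqrt((x₂-x₁)² + (y₂-y₁)²)
dx = (-2) - 5 = -7
dy = 11 - (-12) = 23
d = sqrt((-7)² + 23²) = sqrt(49 + 529) = sqrt(578) = 24.04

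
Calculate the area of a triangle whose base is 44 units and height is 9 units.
Area = (1/2) * base * height
Area = (1/2) * 44 * 9
Area = 198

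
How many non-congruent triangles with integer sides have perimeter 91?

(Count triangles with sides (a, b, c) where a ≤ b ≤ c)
With a ≤ b ≤ c and a + b + c = 91, the triangle inequality a + b > c gives c < 91/2, so c ≤ 45.
Iterate a from 1 to ⌊p/3⌋ = 30; for each a, b ranges from a to ⌊(p−a)/2⌋ with c = p − a − b, keeping only c ≥ b.
Triples: (1, 45, 45), (2, 44, 45), (3, 43, 45), …
Count = 184 triangles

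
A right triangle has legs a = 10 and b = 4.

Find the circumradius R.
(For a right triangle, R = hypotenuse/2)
Hypotenuse c = √(10² + 4²) = √116 = 10.7703
R = c/2 = 5.385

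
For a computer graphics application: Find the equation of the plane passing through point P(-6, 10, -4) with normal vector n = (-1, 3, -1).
d = n·P = (-1)(-6) + (3)(10) + (-1)(-4) = 40
Plane: -x + 3y - z = 40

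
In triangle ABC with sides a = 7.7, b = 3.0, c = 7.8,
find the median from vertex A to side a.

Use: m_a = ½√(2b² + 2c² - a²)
m_a = ½√(2·3.0² + 2·7.8² - 7.7²)
m_a = ½√(18 + 121.68 - 59.29) = ½√80.39 = 4.483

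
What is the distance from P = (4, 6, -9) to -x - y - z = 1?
d = |(-1)(4) + (-1)(6) + (-1)(-9) - (1)| / √((-1)² + (-1)² + (-1)²) = 2/√3 = 1.155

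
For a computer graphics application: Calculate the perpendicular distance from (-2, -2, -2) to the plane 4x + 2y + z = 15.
d = |4(-2) + 2(-2) + 1(-2) - (15)| / √(4² + 2² + 1²) = 29/√21 = 6.328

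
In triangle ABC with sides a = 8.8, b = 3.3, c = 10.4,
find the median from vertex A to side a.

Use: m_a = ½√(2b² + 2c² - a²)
m_a = ½√(2·3.3² + 2·10.4² - 8.8²)
m_a = ½√(21.78 + 216.32 - 77.44) = ½√160.66 = 6.338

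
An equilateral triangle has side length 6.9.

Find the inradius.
For an equilateral triangle, r = s/(2√3) where s is the side.
r = 6.9/(2√3) = 6.9/3.464102 = 1.992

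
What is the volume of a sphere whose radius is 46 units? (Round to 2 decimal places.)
Volume = (4/3) * pi * r³
Volume = (4/3) * pi * 46³
Volume = (4/3) * pi * 97336
Volume = 407720.08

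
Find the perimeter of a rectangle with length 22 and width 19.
Perimeter = 2 * (length + width)
Perimeter = 2 * (22 + 19)
Perimeter = 2 * 41
Perimeter = 82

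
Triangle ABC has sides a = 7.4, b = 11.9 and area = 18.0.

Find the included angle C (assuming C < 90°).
Area = ½ab·sin(C)  →  sin(C) = 2·Area/(ab)
sin(C) = 2·18.0/(7.4·11.9) = 0.408812
C = arcsin(0.408812) = 24.13°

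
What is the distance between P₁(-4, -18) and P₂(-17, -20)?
Using the distance formula: d = sqrt((x₂-x₁)² + (y₂-y₁)²)
dx = (-17) - (-4) = -13
dy = (-20) - (-18) = -2
d = sqrt((-13)² + (-2)²) = sqrt(169 + 4) = sqrt(173) = 13.15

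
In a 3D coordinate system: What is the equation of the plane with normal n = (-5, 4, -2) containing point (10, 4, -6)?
d = n·P = (-5)(10) + (4)(4) + (-2)(-6) = -22
Plane: -5x + 4y - 2z = -22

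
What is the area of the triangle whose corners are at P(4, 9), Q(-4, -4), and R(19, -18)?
Using the coordinate formula: Area = (1/2)|x₁(y₂-y₃) + x₂(y₃-y₁) + x₃(y₁-y₂)|
Area = (1/2)|4((-4)-(-18)) + (-4)((-18)-9) + 19(9-(-4))|
Area = (1/2)|4*14 + (-4)*(-27) + 19*13|
Area = (1/2)|56 + 108 + 247|
Area = (1/2)*411 = 205.50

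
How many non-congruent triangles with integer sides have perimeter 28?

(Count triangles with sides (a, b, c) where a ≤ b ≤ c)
With a ≤ b ≤ c and a + b + c = 28, the triangle inequality a + b > c gives c < 28/2, so c ≤ 13.
Iterate a from 1 to ⌊p/3⌋ = 9; for each a, b ranges from a to ⌊(p−a)/2⌋ with c = p − a − b, keeping only c ≥ b.
Triples: (2, 13, 13), (3, 12, 13), (4, 11, 13), …
Count = 16 triangles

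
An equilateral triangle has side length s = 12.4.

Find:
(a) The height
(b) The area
(a) Height h = s·√3/2 = 12.4·√3/2 = 10.74
(b) Area = (√3/4)·s² = (√3/4)·12.4² = (√3/4)·153.76 = 66.58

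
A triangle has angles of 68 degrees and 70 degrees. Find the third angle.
Sum of angles in a triangle = 180 degrees
Third angle = 180 - 68 - 70
Third angle = 42 degrees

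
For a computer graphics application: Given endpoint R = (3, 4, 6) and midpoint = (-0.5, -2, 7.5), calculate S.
S = (2×(-0.5) - 3, 2×(-2) - 4, 2×7.5 - 6) = (-4, -8, 9)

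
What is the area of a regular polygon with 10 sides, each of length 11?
For a regular 10-gon with side length s = 11:
Apothem a = s / (2*tan(pi/10)) = 11 / (2*tan(pi/10)) ≈ 16.9273
Perimeter P = 10 * 11 = 110
Area = (1/2) * P * a = (1/2) * 110 * 16.9273 = 931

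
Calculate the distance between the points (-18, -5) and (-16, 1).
Using the distance formula: d = sqrt((x₂-x₁)² + (y₂-y₁)²)
dx = (-16) - (-18) = 2
dy = 1 - (-5) = 6
d = sqrt(2² + 6²) = sqrt(4 + 36) = sqrt(40) = 6.32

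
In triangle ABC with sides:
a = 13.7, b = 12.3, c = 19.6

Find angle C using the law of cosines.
cos(C) = (a² + b² - c²)/(2ab)
cos(C) = (13.7² + 12.3² - 19.6²)/(2·13.7·12.3) = -45.18/337.02 = -0.134057
C = arccos(-0.134057) = 97.7°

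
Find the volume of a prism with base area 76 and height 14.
Volume = base area * height
Volume = 76 * 14
Volume = 1064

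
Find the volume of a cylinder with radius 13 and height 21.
Volume = pi * r² * h
Volume = pi * 13² * 21
Volume = pi * 169 * 21
Volume = pi * 3549
Volume = 11149.51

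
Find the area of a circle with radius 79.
Area = pi * r²
Area = pi * 79²
Area = pi * 6241
Area = 19606.68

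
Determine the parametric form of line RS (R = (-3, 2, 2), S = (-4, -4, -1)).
Direction vector d = S - R = (-1, -6, -3)
x = -3 - t, y = 2 - 6t, z = 2 - 3t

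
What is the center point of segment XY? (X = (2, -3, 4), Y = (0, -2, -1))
Midpoint = ((2+0)/2, (-3-2)/2, (4-1)/2) = (1, -2.5, 1.5)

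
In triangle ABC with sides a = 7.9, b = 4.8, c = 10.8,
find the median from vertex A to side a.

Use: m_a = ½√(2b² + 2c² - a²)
m_a = ½√(2·4.8² + 2·10.8² - 7.9²)
m_a = ½√(46.08 + 233.28 - 62.41) = ½√216.95 = 7.365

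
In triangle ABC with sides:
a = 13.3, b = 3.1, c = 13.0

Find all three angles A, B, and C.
By the law of cosines:
cos(A) = (b² + c² - a²)/(2bc) = 0.021340  →  A = 88.78°
cos(B) = (a² + c² - b²)/(2ac) = 0.972470  →  B = 13.48°
cos(C) = (a² + b² - c²)/(2ab) = 0.212224  →  C = 77.75°
Check: A + B + C = 180.0° ✓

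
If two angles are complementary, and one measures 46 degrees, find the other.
Complementary angles sum to 90 degrees.
Other angle = 90 - 46
Other angle = 44 degrees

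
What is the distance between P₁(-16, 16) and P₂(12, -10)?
Using the distance formula: d = sqrt((x₂-x₁)² + (y₂-y₁)²)
dx = 12 - (-16) = 28
dy = (-10) - 16 = -26
d = sqrt(28² + (-26)²) = sqrt(784 + 676) = sqrt(1460) = 38.21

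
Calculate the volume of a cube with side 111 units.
Volume = s³
Volume = 111³
Volume = 1367631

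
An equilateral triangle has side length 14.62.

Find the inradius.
For an equilateral triangle, r = s/(2√3) where s is the side.
r = 14.62/(2√3) = 14.62/3.464102 = 4.22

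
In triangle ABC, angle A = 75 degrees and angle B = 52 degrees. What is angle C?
Sum of angles in a triangle = 180 degrees
Third angle = 180 - 75 - 52
Third angle = 53 degrees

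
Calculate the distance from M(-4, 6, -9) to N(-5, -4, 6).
d = √[(-1)² + (-10)² + (15)²] = √326 = 18.06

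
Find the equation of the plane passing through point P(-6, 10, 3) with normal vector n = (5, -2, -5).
d = n·P = (5)(-6) + (-2)(10) + (-5)(3) = -65
Plane: 5x - 2y - 5z = -65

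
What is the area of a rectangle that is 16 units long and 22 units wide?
Area = length * width
Area = 16 * 22
Area = 352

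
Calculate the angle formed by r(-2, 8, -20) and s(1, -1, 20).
r·s = -410, |r|² = 468, |s|² = 402
cos θ = -410/√188136 ≈ -0.9453
θ ≈ 161.0°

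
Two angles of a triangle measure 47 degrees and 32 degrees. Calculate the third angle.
Sum of angles in a triangle = 180 degrees
Third angle = 180 - 47 - 32
Third angle = 101 degrees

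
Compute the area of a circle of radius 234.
Area = pi * r²
Area = pi * 234²
Area = pi * 54756
Area = 172021.05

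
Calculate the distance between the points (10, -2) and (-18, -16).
Using the distance formula: d = sqrt((x₂-x₁)² + (y₂-y₁)²)
dx = (-18) - 10 = -28
dy = (-16) - (-2) = -14
d = sqrt((-28)² + (-14)²) = sqrt(784 + 196) = sqrt(980) = 31.30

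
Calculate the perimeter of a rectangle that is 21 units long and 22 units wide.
Perimeter = 2 * (length + width)
Perimeter = 2 * (21 + 22)
Perimeter = 2 * 43
Perimeter = 86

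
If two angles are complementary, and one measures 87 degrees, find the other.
Complementary angles sum to 90 degrees.
Other angle = 90 - 87
Other angle = 3 degrees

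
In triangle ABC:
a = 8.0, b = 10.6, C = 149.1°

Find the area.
Using A = ½ab·sin(C):
A = ½·8.0·10.6·sin(149.1°) = ½·84.8·0.513541 = 21.77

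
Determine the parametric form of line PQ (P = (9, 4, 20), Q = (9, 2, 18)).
Direction vector d = Q - P = (0, -2, -2)
x = 9, y = 4 - 2t, z = 20 - 2t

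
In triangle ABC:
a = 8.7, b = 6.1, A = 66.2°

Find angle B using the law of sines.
sin(B)/b = sin(A)/a
sin(B) = b·sin(A)/a = 6.1·sin(66.2°)/8.7 = 0.641523
B = arcsin(0.641523) = 39.91°  (b ≤ a, so B ≤ A and the acute solution is unique)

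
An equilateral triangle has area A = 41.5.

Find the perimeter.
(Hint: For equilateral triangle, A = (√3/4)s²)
A = (√3/4)s²  →  s² = 4A/√3 = 4·41.5/√3 = 95.8401
s = 9.7898
Perimeter = 3s = 29.37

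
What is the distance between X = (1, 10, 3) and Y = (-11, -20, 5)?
d = √[(-12)² + (-30)² + (2)²] = √1048 = 32.37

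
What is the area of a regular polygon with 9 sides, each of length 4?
For a regular 9-gon with side length s = 4:
Apothem a = s / (2*tan(pi/9)) = 4 / (2*tan(pi/9)) ≈ 5.495
Perimeter P = 9 * 4 = 36
Area = (1/2) * P * a = (1/2) * 36 * 5.495 = 98.91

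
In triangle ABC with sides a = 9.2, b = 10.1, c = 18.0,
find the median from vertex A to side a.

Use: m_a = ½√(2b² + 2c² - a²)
m_a = ½√(2·10.1² + 2·18.0² - 9.2²)
m_a = ½√(204.02 + 648 - 84.64) = ½√767.38 = 13.85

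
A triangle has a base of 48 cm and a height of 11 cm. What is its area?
Area = (1/2) * base * height
Area = (1/2) * 48 * 11
Area = 264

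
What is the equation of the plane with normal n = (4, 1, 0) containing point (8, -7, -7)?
d = n·P = (4)(8) + (1)(-7) + (0)(-7) = 25
Plane: 4x + y = 25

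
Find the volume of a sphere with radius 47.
Volume = (4/3) * pi * r³
Volume = (4/3) * pi * 47³
Volume = (4/3) * pi * 103823
Volume = 434892.77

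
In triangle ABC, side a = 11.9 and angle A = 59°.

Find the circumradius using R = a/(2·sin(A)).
R = a/(2·sin(A)) = 11.9/(2·sin(59°))
R = 11.9/(2·0.857167) = 11.9/1.714335 = 6.941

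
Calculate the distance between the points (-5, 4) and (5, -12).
Using the distance formula: d = sqrt((x₂-x₁)² + (y₂-y₁)²)
dx = 5 - (-5) = 10
dy = (-12) - 4 = -16
d = sqrt(10² + (-16)²) = sqrt(100 + 256) = sqrt(356) = 18.87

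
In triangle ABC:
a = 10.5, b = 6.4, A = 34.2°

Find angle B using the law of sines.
sin(B)/b = sin(A)/a
sin(B) = b·sin(A)/a = 6.4·sin(34.2°)/10.5 = 0.342603
B = arcsin(0.342603) = 20.04°  (b ≤ a, so B ≤ A and the acute solution is unique)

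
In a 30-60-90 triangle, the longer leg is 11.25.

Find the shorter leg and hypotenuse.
In a 30-60-90 triangle, sides are in ratio 1 : √3 : 2.
Long leg = short leg·√3  →  short leg = 11.25/√3 = 6.495
Hypotenuse = 2·(short leg) = 2·11.25/√3 = 12.99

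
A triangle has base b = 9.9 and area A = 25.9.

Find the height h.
A = ½bh  →  h = 2A/b
h = 2·25.9/9.9 = 5.232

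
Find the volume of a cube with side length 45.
Volume = s³
Volume = 45³
Volume = 91125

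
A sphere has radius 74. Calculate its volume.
Volume = (4/3) * pi * r³
Volume = (4/3) * pi * 74³
Volume = (4/3) * pi * 405224
Volume = 1697398.32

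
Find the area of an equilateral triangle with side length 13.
Area = (sqrt(3)/4) * s²
Area = (sqrt(3)/4) * 13²
Area = (sqrt(3)/4) * 169
Area = 73.18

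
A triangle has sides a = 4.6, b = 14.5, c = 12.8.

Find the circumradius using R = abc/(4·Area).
s = (a+b+c)/2 = 15.95
Area = √(s(s-a)(s-b)(s-c)) = √(15.95·11.35·1.45·3.15) = 28.7553
R = abc/(4·Area) = (4.6·14.5·12.8)/(4·28.7553) = 853.76/115.0212 = 7.423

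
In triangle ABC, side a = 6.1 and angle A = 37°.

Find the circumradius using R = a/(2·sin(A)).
R = a/(2·sin(A)) = 6.1/(2·sin(37°))
R = 6.1/(2·0.601815) = 6.1/1.203630 = 5.068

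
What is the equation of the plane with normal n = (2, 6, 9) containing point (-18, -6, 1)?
d = n·P = (2)(-18) + (6)(-6) + (9)(1) = -63
Plane: 2x + 6y + 9z = -63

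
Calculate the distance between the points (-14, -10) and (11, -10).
Using the distance formula: d = sqrt((x₂-x₁)² + (y₂-y₁)²)
dx = 11 - (-14) = 25
dy = (-10) - (-10) = 0
d = sqrt(25² + 0²) = sqrt(625 + 0) = sqrt(625) = 25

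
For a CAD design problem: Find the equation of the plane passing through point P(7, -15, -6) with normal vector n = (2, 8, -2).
d = n·P = (2)(7) + (8)(-15) + (-2)(-6) = -94
Plane: 2x + 8y - 2z = -94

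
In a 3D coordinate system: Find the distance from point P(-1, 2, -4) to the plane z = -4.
d = |0(-1) + 0(2) + 1(-4) - (-4)| / √(0² + 0² + 1²) = 0/√1 = 0.0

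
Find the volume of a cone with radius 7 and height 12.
Volume = (1/3) * pi * r² * h
Volume = (1/3) * pi * 7² * 12
Volume = (1/3) * pi * 49 * 12
Volume = (1/3) * pi * 588
Volume = 615.75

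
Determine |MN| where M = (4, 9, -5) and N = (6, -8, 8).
d = √[(2)² + (-17)² + (13)²] = √462 = 21.49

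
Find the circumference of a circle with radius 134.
Circumference = 2 * pi * r
Circumference = 2 * pi * 134
Circumference = 841.95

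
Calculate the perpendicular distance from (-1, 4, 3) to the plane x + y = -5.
d = |1(-1) + 1(4) + 0(3) - (-5)| / √(1² + 1² + 0²) = 8/√2 = 5.657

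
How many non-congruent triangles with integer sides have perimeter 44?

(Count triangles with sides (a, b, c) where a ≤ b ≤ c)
With a ≤ b ≤ c and a + b + c = 44, the triangle inequality a + b > c gives c < 44/2, so c ≤ 21.
Iterate a from 1 to ⌊p/3⌋ = 14; for each a, b ranges from a to ⌊(p−a)/2⌋ with c = p − a − b, keeping only c ≥ b.
Triples: (2, 21, 21), (3, 20, 21), (4, 19, 21), …
Count = 40 triangles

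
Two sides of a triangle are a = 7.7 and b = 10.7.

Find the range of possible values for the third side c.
By the triangle inequality: |a - b| < c < a + b
|7.7 - 10.7| < c < 7.7 + 10.7
3 < c < 18.4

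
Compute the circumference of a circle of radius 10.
Circumference = 2 * pi * r
Circumference = 2 * pi * 10
Circumference = 62.83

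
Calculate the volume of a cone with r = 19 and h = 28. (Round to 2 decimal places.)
Volume = (1/3) * pi * r² * h
Volume = (1/3) * pi * 19² * 28
Volume = (1/3) * pi * 361 * 28
Volume = (1/3) * pi * 10108
Volume = 10585.07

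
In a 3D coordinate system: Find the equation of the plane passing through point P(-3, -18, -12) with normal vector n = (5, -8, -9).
d = n·P = (5)(-3) + (-8)(-18) + (-9)(-12) = 237
Plane: 5x - 8y - 9z = 237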